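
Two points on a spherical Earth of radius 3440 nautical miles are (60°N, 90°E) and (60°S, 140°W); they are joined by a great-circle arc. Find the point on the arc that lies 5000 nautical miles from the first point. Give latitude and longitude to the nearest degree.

Convert each endpoint to a unit vector on the sphere (x = cos φ cos λ, y = cos φ sin λ, z = sin φ).
The central angle between the endpoints is δ = arccos(p₁·p₂) ≈ 2.716 rad (155.6°). The total great-circle distance is δ·R ≈ 2.716 × 3440 ≈ 9342 nmi, so the target fraction is f = 5000/9342 ≈ 0.535.
Interpolate at f ≈ 0.535 with slerp weights a = sin((1−f)δ)/sin δ ≈ 2.307, b = sin(fδ)/sin δ ≈ 2.404.
p = a·p₁ + b·p₂ ≈ (-0.921, 0.381, -0.085); φ = arcsin(p_z) ≈ -4.85°, λ = atan2(p_y, p_x) ≈ 157.55°.

≈ (5°S, 158°E)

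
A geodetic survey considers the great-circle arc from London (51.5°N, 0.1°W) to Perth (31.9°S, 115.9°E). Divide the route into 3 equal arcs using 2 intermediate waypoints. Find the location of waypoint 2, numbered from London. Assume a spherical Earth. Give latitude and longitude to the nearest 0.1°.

Write both endpoints as unit vectors p₁, p₂ with components (cos φ cos λ, cos φ sin λ, sin φ).
The central angle between the endpoints is δ = arccos(p₁·p₂) ≈ 2.272 rad (130.2°).
Interpolate at f = 2/3 with slerp weights a = sin((1−f)δ)/sin δ ≈ 0.899, b = sin(fδ)/sin δ ≈ 1.307.
p = a·p₁ + b·p₂ ≈ (0.075, 0.997, 0.013); φ = arcsin(p_z) ≈ 0.75°, λ = atan2(p_y, p_x) ≈ 85.69°.

≈ 0.8°N, 85.7°E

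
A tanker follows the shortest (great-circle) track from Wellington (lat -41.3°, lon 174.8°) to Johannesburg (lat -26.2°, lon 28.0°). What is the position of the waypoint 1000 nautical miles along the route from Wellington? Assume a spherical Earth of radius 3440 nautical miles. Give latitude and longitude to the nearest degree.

Convert each endpoint to a unit vector on the sphere (x = cos φ cos λ, y = cos φ sin λ, z = sin φ).
The central angle between the endpoints is δ = arccos(p₁·p₂) ≈ 1.847 rad (105.8°). The total great-circle distance is δ·R ≈ 1.847 × 3440 ≈ 6353 nmi, so the target fraction is f = 1000/6353 ≈ 0.157.
Interpolate at f ≈ 0.157 with slerp weights a = sin((1−f)δ)/sin δ ≈ 1.039, b = sin(fδ)/sin δ ≈ 0.298.
p = a·p₁ + b·p₂ ≈ (-0.542, 0.196, -0.817); φ = arcsin(p_z) ≈ -54.83°, λ = atan2(p_y, p_x) ≈ 160.08°.

≈ lat -55°, lon 160°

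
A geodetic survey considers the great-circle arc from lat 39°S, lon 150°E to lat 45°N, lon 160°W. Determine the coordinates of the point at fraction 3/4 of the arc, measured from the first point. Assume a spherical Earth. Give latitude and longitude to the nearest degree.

From cos δ = sin φ₁ sin φ₂ + cos φ₁ cos φ₂ cos Δλ, the central angle is δ ≈ 1.663 rad (95.3°).
Interpolate at f = 3/4 with slerp weights a = sin((1−f)δ)/sin δ ≈ 0.406, b = sin(fδ)/sin δ ≈ 0.952.
p = a·p₁ + b·p₂ ≈ (-0.906, -0.073, 0.418); φ = arcsin(p_z) ≈ 24.71°, λ = atan2(p_y, p_x) ≈ -175.41°.

≈ lat 25°N, lon 175°W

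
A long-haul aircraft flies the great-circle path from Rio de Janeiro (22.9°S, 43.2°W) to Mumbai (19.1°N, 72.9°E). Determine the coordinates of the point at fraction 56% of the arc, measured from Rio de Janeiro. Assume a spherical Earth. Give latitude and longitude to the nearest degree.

≈ 1°S, 23°E

Convert each endpoint to a unit vector on the sphere (x = cos φ cos λ, y = cos φ sin λ, z = sin φ).
The central angle between the endpoints is δ = arccos(p₁·p₂) ≈ 2.106 rad (120.7°).
Interpolate at f = 0.56 with slerp weights a = sin((1−f)δ)/sin δ ≈ 0.930, b = sin(fδ)/sin δ ≈ 1.075.
p = a·p₁ + b·p₂ ≈ (0.923, 0.384, -0.010); φ = arcsin(p_z) ≈ -0.58°, λ = atan2(p_y, p_x) ≈ 22.61°.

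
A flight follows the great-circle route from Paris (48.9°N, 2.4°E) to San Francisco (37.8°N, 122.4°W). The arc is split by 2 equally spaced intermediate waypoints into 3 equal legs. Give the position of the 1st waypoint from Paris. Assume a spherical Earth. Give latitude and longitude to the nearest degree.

Write both endpoints as unit vectors p₁, p₂ with components (cos φ cos λ, cos φ sin λ, sin φ).
The central angle between the endpoints is δ = arccos(p₁·p₂) ≈ 1.405 rad (80.5°).
Interpolate at f = 1/3 with slerp weights a = sin((1−f)δ)/sin δ ≈ 0.817, b = sin(fδ)/sin δ ≈ 0.458.
p = a·p₁ + b·p₂ ≈ (0.343, -0.283, 0.896); φ = arcsin(p_z) ≈ 63.62°, λ = atan2(p_y, p_x) ≈ -39.53°.

≈ (64°N, 40°W)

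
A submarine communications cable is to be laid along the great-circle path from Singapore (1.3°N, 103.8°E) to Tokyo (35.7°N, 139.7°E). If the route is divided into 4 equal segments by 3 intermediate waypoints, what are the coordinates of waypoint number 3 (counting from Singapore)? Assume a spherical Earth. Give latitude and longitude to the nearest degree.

≈ (28°N, 129°E)

Convert each endpoint to a unit vector on the sphere (x = cos φ cos λ, y = cos φ sin λ, z = sin φ).
The central angle between the endpoints is δ = arccos(p₁·p₂) ≈ 0.835 rad (47.9°).
Interpolate at f = 3/4 with slerp weights a = sin((1−f)δ)/sin δ ≈ 0.280, b = sin(fδ)/sin δ ≈ 0.791.
p = a·p₁ + b·p₂ ≈ (-0.556, 0.687, 0.468); φ = arcsin(p_z) ≈ 27.89°, λ = atan2(p_y, p_x) ≈ 129.01°.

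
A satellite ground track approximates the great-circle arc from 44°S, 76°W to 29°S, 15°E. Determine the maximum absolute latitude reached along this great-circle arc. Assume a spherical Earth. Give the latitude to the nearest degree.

≈ 48°S

The great circle lies in the plane with unit normal n̂ = (p₁ × p₂)/|p₁ × p₂|.
Here n̂_z ≈ +0.665; the vertex latitude is φ_max = arccos|n̂_z| ≈ 48.3°.
Check via Clairaut: cos φ_max = |cos φ₁| · sin C = cos(44.0°)·sin(112.3°) ≈ 0.665, again giving ≈ 48.3°.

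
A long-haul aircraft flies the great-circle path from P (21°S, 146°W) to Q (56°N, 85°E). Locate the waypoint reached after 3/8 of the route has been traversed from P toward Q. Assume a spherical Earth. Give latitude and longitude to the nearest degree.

Convert each endpoint to a unit vector on the sphere (x = cos φ cos λ, y = cos φ sin λ, z = sin φ).
The central angle between the endpoints is δ = arccos(p₁·p₂) ≈ 2.247 rad (128.7°).
Interpolate at f = 3/8 with slerp weights a = sin((1−f)δ)/sin δ ≈ 1.264, b = sin(fδ)/sin δ ≈ 0.957.
p = a·p₁ + b·p₂ ≈ (-0.932, -0.127, 0.340); φ = arcsin(p_z) ≈ 19.88°, λ = atan2(p_y, p_x) ≈ -172.24°.

≈ (20°N, 172°W)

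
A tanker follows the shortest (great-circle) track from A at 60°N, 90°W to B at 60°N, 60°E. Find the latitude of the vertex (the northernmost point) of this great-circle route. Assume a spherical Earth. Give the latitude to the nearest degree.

The great circle lies in the plane with unit normal n̂ = (p₁ × p₂)/|p₁ × p₂|.
Here n̂_z ≈ +0.148; the vertex latitude is φ_max = arccos|n̂_z| ≈ 81.5°.
Check via Clairaut: cos φ_max = |cos φ₁| · sin C = cos(60.0°)·sin(17.2°) ≈ 0.148, again giving ≈ 81.5°.

≈ 82°N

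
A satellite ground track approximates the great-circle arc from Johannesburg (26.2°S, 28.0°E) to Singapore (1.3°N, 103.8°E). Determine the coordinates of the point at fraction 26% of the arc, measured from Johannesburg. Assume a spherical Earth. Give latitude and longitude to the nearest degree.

≈ 22°S, 50°E

Convert each endpoint to a unit vector on the sphere (x = cos φ cos λ, y = cos φ sin λ, z = sin φ).
The central angle between the endpoints is δ = arccos(p₁·p₂) ≈ 1.359 rad (77.9°).
Interpolate at f = 0.26 with slerp weights a = sin((1−f)δ)/sin δ ≈ 0.864, b = sin(fδ)/sin δ ≈ 0.354.
p = a·p₁ + b·p₂ ≈ (0.600, 0.708, -0.373); φ = arcsin(p_z) ≈ -21.92°, λ = atan2(p_y, p_x) ≈ 49.70°.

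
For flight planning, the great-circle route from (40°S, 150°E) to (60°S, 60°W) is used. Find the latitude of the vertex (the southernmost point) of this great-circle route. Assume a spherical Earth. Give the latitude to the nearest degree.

The great circle lies in the plane with unit normal n̂ = (p₁ × p₂)/|p₁ × p₂|.
Here n̂_z ≈ +0.197; the vertex latitude is φ_max = arccos|n̂_z| ≈ 78.7°.
Check via Clairaut: cos φ_max = |cos φ₁| · sin C = cos(40.0°)·sin(165.1°) ≈ 0.197, again giving ≈ 78.7°.

≈ 79°S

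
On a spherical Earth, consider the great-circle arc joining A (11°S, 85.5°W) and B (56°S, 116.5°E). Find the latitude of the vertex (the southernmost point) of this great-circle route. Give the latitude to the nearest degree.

The great circle lies in the plane with unit normal n̂ = (p₁ × p₂)/|p₁ × p₂|.
Here n̂_z ≈ -0.220; the vertex latitude is φ_max = arccos|n̂_z| ≈ 77.3°.
Check via Clairaut: cos φ_max = |cos φ₁| · sin C = cos(11.0°)·sin(167.1°) ≈ 0.220, again giving ≈ 77.3°.

≈ 77°S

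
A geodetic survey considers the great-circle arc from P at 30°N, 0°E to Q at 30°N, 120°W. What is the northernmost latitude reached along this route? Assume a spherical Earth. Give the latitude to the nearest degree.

The great circle lies in the plane with unit normal n̂ = (p₁ × p₂)/|p₁ × p₂|.
Here n̂_z ≈ -0.655; the vertex latitude is φ_max = arccos|n̂_z| ≈ 49.1°.
Check via Clairaut: cos φ_max = |cos φ₁| · sin C = cos(30.0°)·sin(49.1°) ≈ 0.655, again giving ≈ 49.1°.

≈ 49°N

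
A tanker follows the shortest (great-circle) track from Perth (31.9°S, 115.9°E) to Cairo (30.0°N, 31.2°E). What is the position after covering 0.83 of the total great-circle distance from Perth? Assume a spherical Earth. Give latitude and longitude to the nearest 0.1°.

≈ 20.3°N, 47.0°E

Write both endpoints as unit vectors p₁, p₂ with components (cos φ cos λ, cos φ sin λ, sin φ).
The central angle between the endpoints is δ = arccos(p₁·p₂) ≈ 1.768 rad (101.3°).
Interpolate at f = 0.83 with slerp weights a = sin((1−f)δ)/sin δ ≈ 0.302, b = sin(fδ)/sin δ ≈ 1.014.
p = a·p₁ + b·p₂ ≈ (0.639, 0.686, 0.348); φ = arcsin(p_z) ≈ 20.34°, λ = atan2(p_y, p_x) ≈ 47.00°.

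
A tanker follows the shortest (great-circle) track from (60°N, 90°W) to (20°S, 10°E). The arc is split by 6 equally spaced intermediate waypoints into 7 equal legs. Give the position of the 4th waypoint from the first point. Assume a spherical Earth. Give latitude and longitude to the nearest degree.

Convert each endpoint to a unit vector on the sphere (x = cos φ cos λ, y = cos φ sin λ, z = sin φ).
The central angle between the endpoints is δ = arccos(p₁·p₂) ≈ 1.958 rad (112.2°).
Interpolate at f = 4/7 with slerp weights a = sin((1−f)δ)/sin δ ≈ 0.804, b = sin(fδ)/sin δ ≈ 0.972.
p = a·p₁ + b·p₂ ≈ (0.899, -0.243, 0.364); φ = arcsin(p_z) ≈ 21.33°, λ = atan2(p_y, p_x) ≈ -15.14°.

≈ (21°N, 15°W)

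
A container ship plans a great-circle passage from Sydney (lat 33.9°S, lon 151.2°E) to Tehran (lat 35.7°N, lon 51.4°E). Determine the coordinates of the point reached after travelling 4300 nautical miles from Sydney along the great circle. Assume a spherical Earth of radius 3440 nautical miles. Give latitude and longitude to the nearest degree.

≈ lat 10°N, lon 92°E

The haversine formula gives a central angle δ ≈ 2.027 rad (116.1°) between the endpoints. The total great-circle distance is δ·R ≈ 2.027 × 3440 ≈ 6972 nmi, so the target fraction is f = 4300/6972 ≈ 0.617.
Interpolate at f ≈ 0.617 with slerp weights a = sin((1−f)δ)/sin δ ≈ 0.781, b = sin(fδ)/sin δ ≈ 1.057.
p = a·p₁ + b·p₂ ≈ (-0.032, 0.983, 0.181); φ = arcsin(p_z) ≈ 10.45°, λ = atan2(p_y, p_x) ≈ 91.88°.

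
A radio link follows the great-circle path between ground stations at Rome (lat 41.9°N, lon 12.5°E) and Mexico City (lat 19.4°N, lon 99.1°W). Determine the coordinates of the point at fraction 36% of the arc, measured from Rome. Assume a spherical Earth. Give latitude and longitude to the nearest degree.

≈ lat 49°N, lon 34°W

The haversine formula gives a central angle δ ≈ 1.607 rad (92.1°) between the endpoints.
Interpolate at f = 0.36 with slerp weights a = sin((1−f)δ)/sin δ ≈ 0.857, b = sin(fδ)/sin δ ≈ 0.547.
p = a·p₁ + b·p₂ ≈ (0.541, -0.372, 0.754); φ = arcsin(p_z) ≈ 48.96°, λ = atan2(p_y, p_x) ≈ -34.47°.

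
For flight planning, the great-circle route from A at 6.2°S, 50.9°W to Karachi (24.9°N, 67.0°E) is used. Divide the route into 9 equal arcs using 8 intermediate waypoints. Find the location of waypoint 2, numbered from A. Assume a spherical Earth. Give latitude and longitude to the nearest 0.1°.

Convert each endpoint to a unit vector on the sphere (x = cos φ cos λ, y = cos φ sin λ, z = sin φ).
The central angle between the endpoints is δ = arccos(p₁·p₂) ≈ 2.057 rad (117.9°).
Interpolate at f = 2/9 with slerp weights a = sin((1−f)δ)/sin δ ≈ 1.131, b = sin(fδ)/sin δ ≈ 0.499.
p = a·p₁ + b·p₂ ≈ (0.886, -0.455, 0.088); φ = arcsin(p_z) ≈ 5.05°, λ = atan2(p_y, p_x) ≈ -27.21°.

≈ 5.1°N, 27.2°W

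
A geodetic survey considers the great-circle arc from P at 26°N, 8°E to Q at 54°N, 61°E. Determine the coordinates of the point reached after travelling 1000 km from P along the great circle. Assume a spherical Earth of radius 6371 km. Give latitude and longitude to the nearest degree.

Write both endpoints as unit vectors p₁, p₂ with components (cos φ cos λ, cos φ sin λ, sin φ).
The central angle between the endpoints is δ = arccos(p₁·p₂) ≈ 0.833 rad (47.7°). The total great-circle distance is δ·R ≈ 0.833 × 6371 ≈ 5308 km, so the target fraction is f = 1000/5308 ≈ 0.188.
Interpolate at f ≈ 0.188 with slerp weights a = sin((1−f)δ)/sin δ ≈ 0.846, b = sin(fδ)/sin δ ≈ 0.211.
p = a·p₁ + b·p₂ ≈ (0.813, 0.214, 0.542); φ = arcsin(p_z) ≈ 32.79°, λ = atan2(p_y, p_x) ≈ 14.77°.

≈ 33°N, 15°E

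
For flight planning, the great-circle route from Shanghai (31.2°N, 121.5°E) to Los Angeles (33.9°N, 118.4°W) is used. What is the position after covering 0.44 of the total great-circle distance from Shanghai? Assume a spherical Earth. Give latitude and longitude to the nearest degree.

≈ 51°N, 171°E

Write both endpoints as unit vectors p₁, p₂ with components (cos φ cos λ, cos φ sin λ, sin φ).
The central angle between the endpoints is δ = arccos(p₁·p₂) ≈ 1.638 rad (93.8°).
Interpolate at f = 0.44 with slerp weights a = sin((1−f)δ)/sin δ ≈ 0.796, b = sin(fδ)/sin δ ≈ 0.661.
p = a·p₁ + b·p₂ ≈ (-0.617, 0.097, 0.781); φ = arcsin(p_z) ≈ 51.36°, λ = atan2(p_y, p_x) ≈ 171.02°.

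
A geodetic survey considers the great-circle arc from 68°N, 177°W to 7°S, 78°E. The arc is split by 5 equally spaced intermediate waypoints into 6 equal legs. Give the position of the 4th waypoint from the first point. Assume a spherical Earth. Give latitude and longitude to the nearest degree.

≈ 25°N, 91°E

The haversine formula gives a central angle δ ≈ 1.782 rad (102.1°) between the endpoints.
Interpolate at f = 4/6 with slerp weights a = sin((1−f)δ)/sin δ ≈ 0.572, b = sin(fδ)/sin δ ≈ 0.949.
p = a·p₁ + b·p₂ ≈ (-0.018, 0.910, 0.415); φ = arcsin(p_z) ≈ 24.52°, λ = atan2(p_y, p_x) ≈ 91.15°.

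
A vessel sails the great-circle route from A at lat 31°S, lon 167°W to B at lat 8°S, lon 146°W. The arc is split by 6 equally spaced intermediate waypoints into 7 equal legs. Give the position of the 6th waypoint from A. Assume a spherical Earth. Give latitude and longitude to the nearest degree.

Write both endpoints as unit vectors p₁, p₂ with components (cos φ cos λ, cos φ sin λ, sin φ).
The central angle between the endpoints is δ = arccos(p₁·p₂) ≈ 0.527 rad (30.2°).
Interpolate at f = 6/7 with slerp weights a = sin((1−f)δ)/sin δ ≈ 0.150, b = sin(fδ)/sin δ ≈ 0.868.
p = a·p₁ + b·p₂ ≈ (-0.837, -0.509, -0.198); φ = arcsin(p_z) ≈ -11.41°, λ = atan2(p_y, p_x) ≈ -148.69°.

≈ lat 11°S, lon 149°W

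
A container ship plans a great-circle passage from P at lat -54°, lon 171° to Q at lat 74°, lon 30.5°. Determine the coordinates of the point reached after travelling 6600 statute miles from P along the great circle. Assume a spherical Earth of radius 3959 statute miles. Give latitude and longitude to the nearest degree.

≈ lat 38°, lon 140°

Write both endpoints as unit vectors p₁, p₂ with components (cos φ cos λ, cos φ sin λ, sin φ).
The central angle between the endpoints is δ = arccos(p₁·p₂) ≈ 2.697 rad (154.5°). The total great-circle distance is δ·R ≈ 2.697 × 3959 ≈ 10677 mi, so the target fraction is f = 6600/10677 ≈ 0.618.
Interpolate at f ≈ 0.618 with slerp weights a = sin((1−f)δ)/sin δ ≈ 1.992, b = sin(fδ)/sin δ ≈ 2.313.
p = a·p₁ + b·p₂ ≈ (-0.607, 0.507, 0.612); φ = arcsin(p_z) ≈ 37.74°, λ = atan2(p_y, p_x) ≈ 140.14°.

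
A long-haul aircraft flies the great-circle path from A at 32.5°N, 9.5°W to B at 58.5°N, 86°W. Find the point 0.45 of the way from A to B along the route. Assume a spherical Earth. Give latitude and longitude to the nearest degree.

≈ 50°N, 34°W

The haversine formula gives a central angle δ ≈ 0.975 rad (55.9°) between the endpoints.
Interpolate at f = 0.45 with slerp weights a = sin((1−f)δ)/sin δ ≈ 0.617, b = sin(fδ)/sin δ ≈ 0.513.
p = a·p₁ + b·p₂ ≈ (0.532, -0.353, 0.769); φ = arcsin(p_z) ≈ 50.29°, λ = atan2(p_y, p_x) ≈ -33.59°.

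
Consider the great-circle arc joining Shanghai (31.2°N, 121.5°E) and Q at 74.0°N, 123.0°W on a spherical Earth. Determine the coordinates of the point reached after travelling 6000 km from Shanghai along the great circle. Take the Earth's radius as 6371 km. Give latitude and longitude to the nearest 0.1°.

The haversine formula gives a central angle δ ≈ 1.163 rad (66.6°) between the endpoints. The total great-circle distance is δ·R ≈ 1.163 × 6371 ≈ 7410 km, so the target fraction is f = 6000/7410 ≈ 0.810.
Interpolate at f ≈ 0.810 with slerp weights a = sin((1−f)δ)/sin δ ≈ 0.239, b = sin(fδ)/sin δ ≈ 0.881.
p = a·p₁ + b·p₂ ≈ (-0.239, -0.029, 0.971); φ = arcsin(p_z) ≈ 76.06°, λ = atan2(p_y, p_x) ≈ -173.04°.

≈ 76.1°N, 173.0°W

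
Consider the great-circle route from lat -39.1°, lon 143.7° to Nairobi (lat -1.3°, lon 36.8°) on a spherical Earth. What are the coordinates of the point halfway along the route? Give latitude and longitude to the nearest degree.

≈ lat -31°, lon 81°

Convert each endpoint to a unit vector on the sphere (x = cos φ cos λ, y = cos φ sin λ, z = sin φ).
The central angle between the endpoints is δ = arccos(p₁·p₂) ≈ 1.784 rad (102.2°).
Interpolate at f = 1/2 with slerp weights a = sin((1−f)δ)/sin δ ≈ 0.796, b = sin(fδ)/sin δ ≈ 0.796.
p = a·p₁ + b·p₂ ≈ (0.139, 0.843, -0.520); φ = arcsin(p_z) ≈ -31.35°, λ = atan2(p_y, p_x) ≈ 80.61°.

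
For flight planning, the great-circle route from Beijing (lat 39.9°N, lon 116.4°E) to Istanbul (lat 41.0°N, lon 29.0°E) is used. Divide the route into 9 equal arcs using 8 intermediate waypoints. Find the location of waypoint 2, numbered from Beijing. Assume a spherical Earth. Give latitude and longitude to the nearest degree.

≈ lat 46°N, lon 99°E

Write both endpoints as unit vectors p₁, p₂ with components (cos φ cos λ, cos φ sin λ, sin φ).
The central angle between the endpoints is δ = arccos(p₁·p₂) ≈ 1.107 rad (63.4°).
Interpolate at f = 2/9 with slerp weights a = sin((1−f)δ)/sin δ ≈ 0.848, b = sin(fδ)/sin δ ≈ 0.272.
p = a·p₁ + b·p₂ ≈ (-0.110, 0.682, 0.723); φ = arcsin(p_z) ≈ 46.28°, λ = atan2(p_y, p_x) ≈ 99.12°.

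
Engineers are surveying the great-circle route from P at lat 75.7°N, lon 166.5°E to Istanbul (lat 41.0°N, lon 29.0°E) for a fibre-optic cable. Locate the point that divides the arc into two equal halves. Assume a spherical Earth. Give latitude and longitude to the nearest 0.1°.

≈ lat 69.8°N, lon 45.2°E

The haversine formula gives a central angle δ ≈ 1.049 rad (60.1°) between the endpoints.
Interpolate at f = 1/2 with slerp weights a = sin((1−f)δ)/sin δ ≈ 0.578, b = sin(fδ)/sin δ ≈ 0.578.
p = a·p₁ + b·p₂ ≈ (0.243, 0.245, 0.939); φ = arcsin(p_z) ≈ 69.85°, λ = atan2(p_y, p_x) ≈ 45.25°.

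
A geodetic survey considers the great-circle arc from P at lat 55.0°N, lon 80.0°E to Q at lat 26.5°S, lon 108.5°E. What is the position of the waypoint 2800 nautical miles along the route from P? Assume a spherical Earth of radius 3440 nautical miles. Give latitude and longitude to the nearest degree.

Convert each endpoint to a unit vector on the sphere (x = cos φ cos λ, y = cos φ sin λ, z = sin φ).
The central angle between the endpoints is δ = arccos(p₁·p₂) ≈ 1.485 rad (85.1°). The total great-circle distance is δ·R ≈ 1.485 × 3440 ≈ 5109 nmi, so the target fraction is f = 2800/5109 ≈ 0.548.
Interpolate at f ≈ 0.548 with slerp weights a = sin((1−f)δ)/sin δ ≈ 0.624, b = sin(fδ)/sin δ ≈ 0.730.
p = a·p₁ + b·p₂ ≈ (-0.145, 0.972, 0.186); φ = arcsin(p_z) ≈ 10.70°, λ = atan2(p_y, p_x) ≈ 98.49°.

≈ lat 11°N, lon 98°E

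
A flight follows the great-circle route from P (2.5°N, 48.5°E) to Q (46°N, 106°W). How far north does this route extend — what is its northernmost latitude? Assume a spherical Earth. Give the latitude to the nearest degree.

The great circle lies in the plane with unit normal n̂ = (p₁ × p₂)/|p₁ × p₂|.
Here n̂_z ≈ -0.372; the vertex latitude is φ_max = arccos|n̂_z| ≈ 68.2°.
Check via Clairaut: cos φ_max = |cos φ₁| · sin C = cos(2.5°)·sin(21.8°) ≈ 0.372, again giving ≈ 68.2°.

≈ 68°N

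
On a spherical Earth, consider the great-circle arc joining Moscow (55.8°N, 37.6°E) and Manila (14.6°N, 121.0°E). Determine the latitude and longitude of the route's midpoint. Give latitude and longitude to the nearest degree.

≈ 43°N, 93°E

The haversine formula gives a central angle δ ≈ 1.296 rad (74.3°) between the endpoints.
Interpolate at f = 1/2 with slerp weights a = sin((1−f)δ)/sin δ ≈ 0.627, b = sin(fδ)/sin δ ≈ 0.627.
p = a·p₁ + b·p₂ ≈ (-0.033, 0.735, 0.677); φ = arcsin(p_z) ≈ 42.60°, λ = atan2(p_y, p_x) ≈ 92.59°.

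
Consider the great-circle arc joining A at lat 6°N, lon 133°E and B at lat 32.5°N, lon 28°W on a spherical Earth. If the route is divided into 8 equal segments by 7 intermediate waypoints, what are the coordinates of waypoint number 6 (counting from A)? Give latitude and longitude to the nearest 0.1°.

Convert each endpoint to a unit vector on the sphere (x = cos φ cos λ, y = cos φ sin λ, z = sin φ).
The central angle between the endpoints is δ = arccos(p₁·p₂) ≈ 2.399 rad (137.5°).
Interpolate at f = 6/8 with slerp weights a = sin((1−f)δ)/sin δ ≈ 0.835, b = sin(fδ)/sin δ ≈ 1.441.
p = a·p₁ + b·p₂ ≈ (0.507, 0.037, 0.861); φ = arcsin(p_z) ≈ 59.48°, λ = atan2(p_y, p_x) ≈ 4.17°.

≈ lat 59.5°N, lon 4.2°E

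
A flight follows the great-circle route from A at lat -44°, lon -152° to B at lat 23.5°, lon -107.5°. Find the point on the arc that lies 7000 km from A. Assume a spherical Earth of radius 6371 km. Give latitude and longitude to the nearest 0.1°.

Write both endpoints as unit vectors p₁, p₂ with components (cos φ cos λ, cos φ sin λ, sin φ).
The central angle between the endpoints is δ = arccos(p₁·p₂) ≈ 1.376 rad (78.8°). The total great-circle distance is δ·R ≈ 1.376 × 6371 ≈ 8767 km, so the target fraction is f = 7000/8767 ≈ 0.798.
Interpolate at f ≈ 0.798 with slerp weights a = sin((1−f)δ)/sin δ ≈ 0.279, b = sin(fδ)/sin δ ≈ 0.908.
p = a·p₁ + b·p₂ ≈ (-0.428, -0.888, 0.168); φ = arcsin(p_z) ≈ 9.68°, λ = atan2(p_y, p_x) ≈ -115.71°.

≈ lat 9.7°, lon -115.7°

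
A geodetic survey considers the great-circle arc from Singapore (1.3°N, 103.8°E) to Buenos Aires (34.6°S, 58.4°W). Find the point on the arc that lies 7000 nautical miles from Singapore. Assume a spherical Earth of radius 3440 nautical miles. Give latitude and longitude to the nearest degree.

Convert each endpoint to a unit vector on the sphere (x = cos φ cos λ, y = cos φ sin λ, z = sin φ).
The central angle between the endpoints is δ = arccos(p₁·p₂) ≈ 2.492 rad (142.8°). The total great-circle distance is δ·R ≈ 2.492 × 3440 ≈ 8573 nmi, so the target fraction is f = 7000/8573 ≈ 0.817.
Interpolate at f ≈ 0.817 with slerp weights a = sin((1−f)δ)/sin δ ≈ 0.730, b = sin(fδ)/sin δ ≈ 1.479.
p = a·p₁ + b·p₂ ≈ (0.464, -0.328, -0.823); φ = arcsin(p_z) ≈ -55.40°, λ = atan2(p_y, p_x) ≈ -35.27°.

≈ 55°S, 35°W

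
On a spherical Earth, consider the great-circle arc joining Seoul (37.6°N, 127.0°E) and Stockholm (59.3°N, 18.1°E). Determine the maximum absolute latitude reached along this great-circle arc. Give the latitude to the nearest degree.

≈ 65°N

The great circle lies in the plane with unit normal n̂ = (p₁ × p₂)/|p₁ × p₂|.
Here n̂_z ≈ -0.416; the vertex latitude is φ_max = arccos|n̂_z| ≈ 65.4°.
Check via Clairaut: cos φ_max = |cos φ₁| · sin C = cos(37.6°)·sin(31.7°) ≈ 0.416, again giving ≈ 65.4°.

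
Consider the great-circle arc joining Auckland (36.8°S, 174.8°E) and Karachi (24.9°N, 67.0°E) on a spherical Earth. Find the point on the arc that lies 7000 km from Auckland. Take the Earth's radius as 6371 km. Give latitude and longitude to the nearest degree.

≈ 8°S, 113°E

Write both endpoints as unit vectors p₁, p₂ with components (cos φ cos λ, cos φ sin λ, sin φ).
The central angle between the endpoints is δ = arccos(p₁·p₂) ≈ 2.065 rad (118.3°). The total great-circle distance is δ·R ≈ 2.065 × 6371 ≈ 13155 km, so the target fraction is f = 7000/13155 ≈ 0.532.
Interpolate at f ≈ 0.532 with slerp weights a = sin((1−f)δ)/sin δ ≈ 0.934, b = sin(fδ)/sin δ ≈ 1.012.
p = a·p₁ + b·p₂ ≈ (-0.387, 0.912, -0.134); φ = arcsin(p_z) ≈ -7.69°, λ = atan2(p_y, p_x) ≈ 112.96°.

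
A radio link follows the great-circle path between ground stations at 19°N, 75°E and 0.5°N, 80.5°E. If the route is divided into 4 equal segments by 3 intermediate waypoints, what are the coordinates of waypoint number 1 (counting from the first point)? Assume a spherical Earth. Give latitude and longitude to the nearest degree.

≈ 14°N, 76°E

Convert each endpoint to a unit vector on the sphere (x = cos φ cos λ, y = cos φ sin λ, z = sin φ).
The central angle between the endpoints is δ = arccos(p₁·p₂) ≈ 0.336 rad (19.3°).
Interpolate at f = 1/4 with slerp weights a = sin((1−f)δ)/sin δ ≈ 0.756, b = sin(fδ)/sin δ ≈ 0.254.
p = a·p₁ + b·p₂ ≈ (0.227, 0.942, 0.248); φ = arcsin(p_z) ≈ 14.38°, λ = atan2(p_y, p_x) ≈ 76.44°.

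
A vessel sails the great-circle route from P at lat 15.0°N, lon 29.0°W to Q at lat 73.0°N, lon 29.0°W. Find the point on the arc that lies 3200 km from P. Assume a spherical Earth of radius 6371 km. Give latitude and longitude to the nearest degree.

Convert each endpoint to a unit vector on the sphere (x = cos φ cos λ, y = cos φ sin λ, z = sin φ).
The central angle between the endpoints is δ = arccos(p₁·p₂) ≈ 1.012 rad (58.0°). The total great-circle distance is δ·R ≈ 1.012 × 6371 ≈ 6449 km, so the target fraction is f = 3200/6449 ≈ 0.496.
Interpolate at f ≈ 0.496 with slerp weights a = sin((1−f)δ)/sin δ ≈ 0.576, b = sin(fδ)/sin δ ≈ 0.568.
p = a·p₁ + b·p₂ ≈ (0.631, -0.350, 0.692); φ = arcsin(p_z) ≈ 43.78°, λ = atan2(p_y, p_x) ≈ -29.00°.

≈ lat 44°N, lon 29°W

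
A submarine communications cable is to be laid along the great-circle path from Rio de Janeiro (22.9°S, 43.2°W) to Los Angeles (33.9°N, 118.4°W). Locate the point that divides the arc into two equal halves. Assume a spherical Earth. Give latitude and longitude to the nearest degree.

Write both endpoints as unit vectors p₁, p₂ with components (cos φ cos λ, cos φ sin λ, sin φ).
The central angle between the endpoints is δ = arccos(p₁·p₂) ≈ 1.593 rad (91.2°).
Interpolate at f = 1/2 with slerp weights a = sin((1−f)δ)/sin δ ≈ 0.715, b = sin(fδ)/sin δ ≈ 0.715.
p = a·p₁ + b·p₂ ≈ (0.198, -0.973, 0.121); φ = arcsin(p_z) ≈ 6.92°, λ = atan2(p_y, p_x) ≈ -78.50°.

≈ 7°N, 79°W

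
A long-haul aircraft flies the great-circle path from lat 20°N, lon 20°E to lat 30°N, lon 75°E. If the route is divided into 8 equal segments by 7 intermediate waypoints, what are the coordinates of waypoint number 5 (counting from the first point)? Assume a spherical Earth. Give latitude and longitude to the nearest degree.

Write both endpoints as unit vectors p₁, p₂ with components (cos φ cos λ, cos φ sin λ, sin φ).
The central angle between the endpoints is δ = arccos(p₁·p₂) ≈ 0.879 rad (50.4°).
Interpolate at f = 5/8 with slerp weights a = sin((1−f)δ)/sin δ ≈ 0.420, b = sin(fδ)/sin δ ≈ 0.678.
p = a·p₁ + b·p₂ ≈ (0.523, 0.702, 0.483); φ = arcsin(p_z) ≈ 28.87°, λ = atan2(p_y, p_x) ≈ 53.32°.

≈ lat 29°N, lon 53°E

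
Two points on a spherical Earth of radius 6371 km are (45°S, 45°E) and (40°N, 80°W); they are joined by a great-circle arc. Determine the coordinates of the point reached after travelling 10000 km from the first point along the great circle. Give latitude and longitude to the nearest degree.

≈ (9°N, 36°W)

Convert each endpoint to a unit vector on the sphere (x = cos φ cos λ, y = cos φ sin λ, z = sin φ).
The central angle between the endpoints is δ = arccos(p₁·p₂) ≈ 2.442 rad (139.9°). The total great-circle distance is δ·R ≈ 2.442 × 6371 ≈ 15559 km, so the target fraction is f = 10000/15559 ≈ 0.643.
Interpolate at f ≈ 0.643 with slerp weights a = sin((1−f)δ)/sin δ ≈ 1.190, b = sin(fδ)/sin δ ≈ 1.553.
p = a·p₁ + b·p₂ ≈ (0.802, -0.577, 0.157); φ = arcsin(p_z) ≈ 9.04°, λ = atan2(p_y, p_x) ≈ -35.75°.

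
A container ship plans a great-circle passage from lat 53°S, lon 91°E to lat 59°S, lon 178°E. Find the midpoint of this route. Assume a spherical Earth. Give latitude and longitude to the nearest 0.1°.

≈ lat 63.9°S, lon 130.3°E

Write both endpoints as unit vectors p₁, p₂ with components (cos φ cos λ, cos φ sin λ, sin φ).
The central angle between the endpoints is δ = arccos(p₁·p₂) ≈ 0.794 rad (45.5°).
Interpolate at f = 1/2 with slerp weights a = sin((1−f)δ)/sin δ ≈ 0.542, b = sin(fδ)/sin δ ≈ 0.542.
p = a·p₁ + b·p₂ ≈ (-0.285, 0.336, -0.898); φ = arcsin(p_z) ≈ -63.87°, λ = atan2(p_y, p_x) ≈ 130.28°.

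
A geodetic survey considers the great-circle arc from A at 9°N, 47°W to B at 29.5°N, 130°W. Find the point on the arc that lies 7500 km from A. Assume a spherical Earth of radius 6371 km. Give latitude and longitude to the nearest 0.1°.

≈ 29.7°N, 116.1°W

Convert each endpoint to a unit vector on the sphere (x = cos φ cos λ, y = cos φ sin λ, z = sin φ).
The central angle between the endpoints is δ = arccos(p₁·p₂) ≈ 1.388 rad (79.5°). The total great-circle distance is δ·R ≈ 1.388 × 6371 ≈ 8843 km, so the target fraction is f = 7500/8843 ≈ 0.848.
Interpolate at f ≈ 0.848 with slerp weights a = sin((1−f)δ)/sin δ ≈ 0.213, b = sin(fδ)/sin δ ≈ 0.939.
p = a·p₁ + b·p₂ ≈ (-0.382, -0.780, 0.496); φ = arcsin(p_z) ≈ 29.72°, λ = atan2(p_y, p_x) ≈ -116.10°.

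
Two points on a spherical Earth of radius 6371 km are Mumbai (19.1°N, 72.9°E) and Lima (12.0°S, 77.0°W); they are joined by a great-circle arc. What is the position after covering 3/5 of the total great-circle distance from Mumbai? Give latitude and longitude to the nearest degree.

Convert each endpoint to a unit vector on the sphere (x = cos φ cos λ, y = cos φ sin λ, z = sin φ).
The central angle between the endpoints is δ = arccos(p₁·p₂) ≈ 2.621 rad (150.2°).
Interpolate at f = 3/5 with slerp weights a = sin((1−f)δ)/sin δ ≈ 1.743, b = sin(fδ)/sin δ ≈ 2.012.
p = a·p₁ + b·p₂ ≈ (0.927, -0.343, 0.152); φ = arcsin(p_z) ≈ 8.76°, λ = atan2(p_y, p_x) ≈ -20.28°.

≈ (9°N, 20°W)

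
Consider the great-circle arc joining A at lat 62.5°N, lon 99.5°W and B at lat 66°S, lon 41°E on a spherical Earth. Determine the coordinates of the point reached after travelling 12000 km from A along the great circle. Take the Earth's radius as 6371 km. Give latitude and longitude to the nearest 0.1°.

The haversine formula gives a central angle δ ≈ 2.841 rad (162.8°) between the endpoints. The total great-circle distance is δ·R ≈ 2.841 × 6371 ≈ 18102 km, so the target fraction is f = 12000/18102 ≈ 0.663.
Interpolate at f ≈ 0.663 with slerp weights a = sin((1−f)δ)/sin δ ≈ 2.765, b = sin(fδ)/sin δ ≈ 3.216.
p = a·p₁ + b·p₂ ≈ (0.777, -0.401, -0.486); φ = arcsin(p_z) ≈ -29.07°, λ = atan2(p_y, p_x) ≈ -27.30°.

≈ lat 29.1°S, lon 27.3°W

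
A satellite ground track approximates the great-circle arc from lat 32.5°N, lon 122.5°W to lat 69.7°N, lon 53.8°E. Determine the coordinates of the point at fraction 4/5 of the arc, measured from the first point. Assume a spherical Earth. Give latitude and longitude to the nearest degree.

≈ lat 85°N, lon 44°E

Write both endpoints as unit vectors p₁, p₂ with components (cos φ cos λ, cos φ sin λ, sin φ).
The central angle between the endpoints is δ = arccos(p₁·p₂) ≈ 1.357 rad (77.8°).
Interpolate at f = 4/5 with slerp weights a = sin((1−f)δ)/sin δ ≈ 0.274, b = sin(fδ)/sin δ ≈ 0.905.
p = a·p₁ + b·p₂ ≈ (0.061, 0.058, 0.996); φ = arcsin(p_z) ≈ 85.15°, λ = atan2(p_y, p_x) ≈ 43.62°.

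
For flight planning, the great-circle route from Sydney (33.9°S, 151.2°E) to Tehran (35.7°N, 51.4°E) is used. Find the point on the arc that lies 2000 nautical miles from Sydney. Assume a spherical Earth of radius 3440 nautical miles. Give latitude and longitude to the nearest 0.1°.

From cos δ = sin φ₁ sin φ₂ + cos φ₁ cos φ₂ cos Δλ, the central angle is δ ≈ 2.027 rad (116.1°). The total great-circle distance is δ·R ≈ 2.027 × 3440 ≈ 6972 nmi, so the target fraction is f = 2000/6972 ≈ 0.287.
Interpolate at f ≈ 0.287 with slerp weights a = sin((1−f)δ)/sin δ ≈ 1.105, b = sin(fδ)/sin δ ≈ 0.612.
p = a·p₁ + b·p₂ ≈ (-0.494, 0.830, -0.259); φ = arcsin(p_z) ≈ -15.03°, λ = atan2(p_y, p_x) ≈ 120.75°.

≈ 15.0°S, 120.7°E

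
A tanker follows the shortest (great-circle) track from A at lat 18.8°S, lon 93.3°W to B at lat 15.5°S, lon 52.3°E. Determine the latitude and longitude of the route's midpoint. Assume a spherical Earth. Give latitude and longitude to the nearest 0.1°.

Convert each endpoint to a unit vector on the sphere (x = cos φ cos λ, y = cos φ sin λ, z = sin φ).
The central angle between the endpoints is δ = arccos(p₁·p₂) ≈ 2.300 rad (131.8°).
Interpolate at f = 1/2 with slerp weights a = sin((1−f)δ)/sin δ ≈ 1.225, b = sin(fδ)/sin δ ≈ 1.225.
p = a·p₁ + b·p₂ ≈ (0.655, -0.224, -0.722); φ = arcsin(p_z) ≈ -46.21°, λ = atan2(p_y, p_x) ≈ -18.86°.

≈ lat 46.2°S, lon 18.9°W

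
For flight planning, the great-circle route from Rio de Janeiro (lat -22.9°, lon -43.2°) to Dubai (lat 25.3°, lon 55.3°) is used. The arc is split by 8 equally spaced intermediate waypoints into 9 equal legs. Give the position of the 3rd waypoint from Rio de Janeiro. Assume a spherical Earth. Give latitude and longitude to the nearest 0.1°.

From cos δ = sin φ₁ sin φ₂ + cos φ₁ cos φ₂ cos Δλ, the central angle is δ ≈ 1.864 rad (106.8°).
Interpolate at f = 3/9 with slerp weights a = sin((1−f)δ)/sin δ ≈ 0.989, b = sin(fδ)/sin δ ≈ 0.608.
p = a·p₁ + b·p₂ ≈ (0.977, -0.172, -0.125); φ = arcsin(p_z) ≈ -7.18°, λ = atan2(p_y, p_x) ≈ -9.96°.

≈ lat -7.2°, lon -10.0°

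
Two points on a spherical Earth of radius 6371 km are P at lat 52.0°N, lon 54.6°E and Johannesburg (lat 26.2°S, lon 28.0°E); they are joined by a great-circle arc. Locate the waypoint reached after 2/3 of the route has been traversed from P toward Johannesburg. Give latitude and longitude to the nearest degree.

≈ lat 0°N, lon 35°E

Convert each endpoint to a unit vector on the sphere (x = cos φ cos λ, y = cos φ sin λ, z = sin φ).
The central angle between the endpoints is δ = arccos(p₁·p₂) ≈ 1.424 rad (81.6°).
Interpolate at f = 2/3 with slerp weights a = sin((1−f)δ)/sin δ ≈ 0.462, b = sin(fδ)/sin δ ≈ 0.822.
p = a·p₁ + b·p₂ ≈ (0.816, 0.578, 0.001); φ = arcsin(p_z) ≈ 0.07°, λ = atan2(p_y, p_x) ≈ 35.32°.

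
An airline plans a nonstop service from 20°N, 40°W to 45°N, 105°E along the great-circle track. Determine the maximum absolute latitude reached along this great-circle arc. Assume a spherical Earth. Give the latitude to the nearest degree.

≈ 66°N

The great circle lies in the plane with unit normal n̂ = (p₁ × p₂)/|p₁ × p₂|.
Here n̂_z ≈ +0.400; the vertex latitude is φ_max = arccos|n̂_z| ≈ 66.4°.
Check via Clairaut: cos φ_max = |cos φ₁| · sin C = cos(20.0°)·sin(25.2°) ≈ 0.400, again giving ≈ 66.4°.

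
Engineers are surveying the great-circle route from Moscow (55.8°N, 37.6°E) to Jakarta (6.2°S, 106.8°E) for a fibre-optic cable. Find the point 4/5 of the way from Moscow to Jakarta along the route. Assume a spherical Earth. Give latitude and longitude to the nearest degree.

≈ (8°N, 98°E)

From cos δ = sin φ₁ sin φ₂ + cos φ₁ cos φ₂ cos Δλ, the central angle is δ ≈ 1.461 rad (83.7°).
Interpolate at f = 4/5 with slerp weights a = sin((1−f)δ)/sin δ ≈ 0.290, b = sin(fδ)/sin δ ≈ 0.926.
p = a·p₁ + b·p₂ ≈ (-0.137, 0.981, 0.140); φ = arcsin(p_z) ≈ 8.03°, λ = atan2(p_y, p_x) ≈ 97.95°.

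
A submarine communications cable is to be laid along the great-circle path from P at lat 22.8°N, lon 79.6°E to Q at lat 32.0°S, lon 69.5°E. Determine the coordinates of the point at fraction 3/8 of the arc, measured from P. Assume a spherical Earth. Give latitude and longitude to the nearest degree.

The haversine formula gives a central angle δ ≈ 0.971 rad (55.6°) between the endpoints.
Interpolate at f = 3/8 with slerp weights a = sin((1−f)δ)/sin δ ≈ 0.691, b = sin(fδ)/sin δ ≈ 0.431.
p = a·p₁ + b·p₂ ≈ (0.243, 0.969, 0.039); φ = arcsin(p_z) ≈ 2.24°, λ = atan2(p_y, p_x) ≈ 75.92°.

≈ lat 2°N, lon 76°E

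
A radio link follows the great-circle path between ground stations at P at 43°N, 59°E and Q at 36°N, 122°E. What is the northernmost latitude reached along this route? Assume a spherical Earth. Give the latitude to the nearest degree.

≈ 45°N

The great circle lies in the plane with unit normal n̂ = (p₁ × p₂)/|p₁ × p₂|.
Here n̂_z ≈ +0.710; the vertex latitude is φ_max = arccos|n̂_z| ≈ 44.8°.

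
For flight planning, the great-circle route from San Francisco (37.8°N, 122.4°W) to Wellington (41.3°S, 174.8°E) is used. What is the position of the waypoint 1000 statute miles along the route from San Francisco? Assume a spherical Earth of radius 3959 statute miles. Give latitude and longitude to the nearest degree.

From cos δ = sin φ₁ sin φ₂ + cos φ₁ cos φ₂ cos Δλ, the central angle is δ ≈ 1.704 rad (97.7°). The total great-circle distance is δ·R ≈ 1.704 × 3959 ≈ 6748 mi, so the target fraction is f = 1000/6748 ≈ 0.148.
Interpolate at f ≈ 0.148 with slerp weights a = sin((1−f)δ)/sin δ ≈ 1.002, b = sin(fδ)/sin δ ≈ 0.252.
p = a·p₁ + b·p₂ ≈ (-0.613, -0.651, 0.448); φ = arcsin(p_z) ≈ 26.59°, λ = atan2(p_y, p_x) ≈ -133.26°.

≈ 27°N, 133°W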